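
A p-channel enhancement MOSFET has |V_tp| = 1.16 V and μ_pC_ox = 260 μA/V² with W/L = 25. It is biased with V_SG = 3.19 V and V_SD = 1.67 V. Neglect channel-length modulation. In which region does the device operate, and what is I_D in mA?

Triode; I_D = 13.0 mA

k_p = μ_pC_ox · (W/L) = 6.5 mA/V².
V_ov = V_SG − |V_tp| = 3.19 − 1.16 = 2.03 V.
Since V_SD = 1.67 V < V_ov = 2.03 V, the device is in the triode region.
I_D = k_p [V_ov · V_SD − ½ V_SD²] = 6.5 × [2.03 × 1.67 − 0.5 × 1.67²] = 13 mA.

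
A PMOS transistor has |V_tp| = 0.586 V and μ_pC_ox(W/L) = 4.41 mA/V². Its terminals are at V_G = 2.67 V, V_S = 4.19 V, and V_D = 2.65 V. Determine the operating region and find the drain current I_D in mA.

Saturation; I_D = 1.92 mA

V_SG = V_S − V_G = 4.19 − 2.67 = 1.52 V; V_SD = V_S − V_D = 4.19 − 2.65 = 1.54 V.
V_ov = V_SG − |V_tp| = 1.52 − 0.586 = 0.934 V.
Since V_SD = 1.54 V ≥ V_ov = 0.934 V, the device is in saturation.
I_D = ½ k_p V_ov² = 0.5 × 4.41 × 0.934² = 1.92 mA.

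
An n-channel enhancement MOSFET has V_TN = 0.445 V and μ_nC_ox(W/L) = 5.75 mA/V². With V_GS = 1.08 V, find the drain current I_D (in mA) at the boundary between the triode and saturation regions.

I_D = 1.16 mA

At the boundary V_DS = V_ov = V_GS − V_TN = 1.08 − 0.445 = 0.635 V.
I_D = ½ k_n V_ov² = 0.5 × 5.75 × 0.635² = 1.16 mA.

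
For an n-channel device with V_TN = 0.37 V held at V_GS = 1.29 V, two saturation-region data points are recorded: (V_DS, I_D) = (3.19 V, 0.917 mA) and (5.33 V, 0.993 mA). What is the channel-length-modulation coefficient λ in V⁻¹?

With V_GS fixed, I_D ∝ (1 + λ V_DS) in saturation, so I_D2/I_D1 = (1 + λ V_DS2)/(1 + λ V_DS1).
0.993/0.917 = 1.083 = (1 + 5.33 λ)/(1 + 3.19 λ).
Solving: λ (I_D1 V_DS2 − I_D2 V_DS1) = I_D2 − I_D1, so λ = (0.993 − 0.917) / (0.917 × 5.33 − 0.993 × 3.19) = 0.076 / 1.72 = 0.0442 V⁻¹.

λ = 0.0442 V⁻¹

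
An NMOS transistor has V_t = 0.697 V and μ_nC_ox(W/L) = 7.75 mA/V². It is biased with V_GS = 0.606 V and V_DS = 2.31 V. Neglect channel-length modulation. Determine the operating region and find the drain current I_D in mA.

V_GS = 0.606 V < V_t = 0.697 V, so the transistor is in cutoff.

Cutoff; I_D = 0 mA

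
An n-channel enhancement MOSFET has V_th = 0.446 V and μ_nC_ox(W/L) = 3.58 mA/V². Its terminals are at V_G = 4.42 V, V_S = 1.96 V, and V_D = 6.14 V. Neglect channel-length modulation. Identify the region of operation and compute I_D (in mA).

V_GS = V_G − V_S = 4.42 − 1.96 = 2.46 V; V_DS = V_D − V_S = 6.14 − 1.96 = 4.18 V.
V_ov = V_GS − V_th = 2.46 − 0.446 = 2.01 V.
Since V_DS = 4.18 V ≥ V_ov = 2.01 V, the device is in saturation.
I_D = ½ k_n V_ov² = 0.5 × 3.58 × 2.01² = 7.26 mA.

Saturation; I_D = 7.26 mA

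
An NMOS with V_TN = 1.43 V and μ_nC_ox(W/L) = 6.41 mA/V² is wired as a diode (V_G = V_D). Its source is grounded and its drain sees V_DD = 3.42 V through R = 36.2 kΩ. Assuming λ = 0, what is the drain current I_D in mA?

With gate tied to drain, V_GS = V_DS ≥ V_GS − V_TN, so the device is in saturation.
KCL at the drain: ½ k_n (V_GS − V_TN)² = (V_DD − V_GS)/R.
Let x = V_GS − 1.43. Then 116 x² + x − 1.99 = 0, giving x = 0.127 V (positive root), so V_GS = 1.56 V.
I_D = (V_DD − V_GS)/R = (3.42 − 1.56) / 36.2 = 0.0515 mA.

I_D = 0.0515 mA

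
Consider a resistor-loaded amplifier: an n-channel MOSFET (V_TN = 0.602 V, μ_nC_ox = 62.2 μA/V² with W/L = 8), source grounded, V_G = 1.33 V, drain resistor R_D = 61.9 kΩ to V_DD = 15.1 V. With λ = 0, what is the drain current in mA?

I_D = 0.132 mA

V_GS = V_G = 1.33 V, so V_ov = 1.33 − 0.602 = 0.728 V.
k_n = μ_nC_ox · (W/L) = 0.4976 mA/V².
Assume saturation: I_D = ½ k_n V_ov² = 0.5 × 0.4976 × 0.728² = 0.132 mA, giving V_DS = V_DD − I_D R_D = 15.1 − 0.132 × 61.9 = 6.94 V.
V_DS = 6.94 V ≥ V_ov = 0.728 V, confirming saturation.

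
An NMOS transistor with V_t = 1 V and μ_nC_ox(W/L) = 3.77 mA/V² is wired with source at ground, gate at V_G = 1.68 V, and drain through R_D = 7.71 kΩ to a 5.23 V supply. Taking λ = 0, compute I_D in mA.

I_D = 0.636 mA

V_GS = V_G = 1.68 V, so V_ov = 1.68 − 1 = 0.68 V.
Assume saturation: I_D = ½ k_n V_ov² = 0.5 × 3.77 × 0.68² = 0.872 mA, giving V_DS = V_DD − I_D R_D = 5.23 − 0.872 × 7.71 = -1.49 V.
But -1.49 V < V_ov = 0.68 V, so the device is actually in triode.
In triode I_D = k_n[V_ov V_DS − ½ V_DS²] and I_D = (V_DD − V_DS)/R_D. Equating: 14.5 V_DS² − 20.77 V_DS + 5.23 = 0, giving V_DS = 0.326 V (the root below V_ov).
I_D = (5.23 − 0.326) / 7.71 = 0.636 mA.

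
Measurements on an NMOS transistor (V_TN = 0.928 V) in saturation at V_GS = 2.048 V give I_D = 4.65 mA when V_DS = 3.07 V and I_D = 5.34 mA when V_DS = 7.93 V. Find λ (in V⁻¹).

With V_GS fixed, I_D ∝ (1 + λ V_DS) in saturation, so I_D2/I_D1 = (1 + λ V_DS2)/(1 + λ V_DS1).
5.34/4.65 = 1.148 = (1 + 7.93 λ)/(1 + 3.07 λ).
Solving: λ (I_D1 V_DS2 − I_D2 V_DS1) = I_D2 − I_D1, so λ = (5.34 − 4.65) / (4.65 × 7.93 − 5.34 × 3.07) = 0.69 / 20.5 = 0.0337 V⁻¹.

λ = 0.0337 V⁻¹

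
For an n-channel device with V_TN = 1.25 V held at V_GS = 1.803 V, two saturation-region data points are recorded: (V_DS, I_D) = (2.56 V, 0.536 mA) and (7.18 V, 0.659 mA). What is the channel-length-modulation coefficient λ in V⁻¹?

With V_GS fixed, I_D ∝ (1 + λ V_DS) in saturation, so I_D2/I_D1 = (1 + λ V_DS2)/(1 + λ V_DS1).
0.659/0.536 = 1.229 = (1 + 7.18 λ)/(1 + 2.56 λ).
Solving: λ (I_D1 V_DS2 − I_D2 V_DS1) = I_D2 − I_D1, so λ = (0.659 − 0.536) / (0.536 × 7.18 − 0.659 × 2.56) = 0.123 / 2.16 = 0.0569 V⁻¹.

λ = 0.0569 V⁻¹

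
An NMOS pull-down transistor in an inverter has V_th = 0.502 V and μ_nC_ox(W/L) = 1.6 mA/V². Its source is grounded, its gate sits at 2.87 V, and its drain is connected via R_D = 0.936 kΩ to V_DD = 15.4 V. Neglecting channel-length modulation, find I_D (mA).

I_D = 4.49 mA

V_GS = V_G = 2.87 V, so V_ov = 2.87 − 0.502 = 2.37 V.
Assume saturation: I_D = ½ k_n V_ov² = 0.5 × 1.6 × 2.37² = 4.49 mA, giving V_DS = V_DD − I_D R_D = 15.4 − 4.49 × 0.936 = 11.2 V.
V_DS = 11.2 V ≥ V_ov = 2.37 V, confirming saturation.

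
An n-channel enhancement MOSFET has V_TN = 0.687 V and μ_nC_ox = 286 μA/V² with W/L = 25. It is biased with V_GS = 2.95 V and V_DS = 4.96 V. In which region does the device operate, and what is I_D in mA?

k_n = μ_nC_ox · (W/L) = 7.15 mA/V².
V_ov = V_GS − V_TN = 2.95 − 0.687 = 2.26 V.
Since V_DS = 4.96 V ≥ V_ov = 2.26 V, the device is in saturation.
I_D = ½ k_n V_ov² = 0.5 × 7.15 × 2.26² = 18.3 mA.

Saturation; I_D = 18.3 mA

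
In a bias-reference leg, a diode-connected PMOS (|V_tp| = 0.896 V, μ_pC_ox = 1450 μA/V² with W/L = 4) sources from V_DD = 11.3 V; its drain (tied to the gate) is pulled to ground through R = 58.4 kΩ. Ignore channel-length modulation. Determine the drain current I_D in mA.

With gate tied to drain, V_SG = V_SD ≥ V_SG − |V_tp|, so the device is in saturation.
k_p = μ_pC_ox · (W/L) = 5.8 mA/V².
KCL at the drain: ½ k_p (V_SG − |V_tp|)² = (V_DD − V_SG)/R.
Let x = V_SG − 0.896. Then 169 x² + x − 10.4 = 0, giving x = 0.245 V (positive root), so V_SG = 1.14 V.
I_D = (V_DD − V_SG)/R = (11.3 − 1.14) / 58.4 = 0.174 mA.

I_D = 0.174 mA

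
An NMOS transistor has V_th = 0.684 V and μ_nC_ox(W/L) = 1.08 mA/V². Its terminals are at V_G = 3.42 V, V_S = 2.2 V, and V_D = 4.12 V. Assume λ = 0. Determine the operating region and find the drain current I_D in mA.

V_GS = V_G − V_S = 3.42 − 2.2 = 1.22 V; V_DS = V_D − V_S = 4.12 − 2.2 = 1.92 V.
V_ov = V_GS − V_th = 1.22 − 0.684 = 0.536 V.
Since V_DS = 1.92 V ≥ V_ov = 0.536 V, the device is in saturation.
I_D = ½ k_n V_ov² = 0.5 × 1.08 × 0.536² = 0.155 mA.

Saturation; I_D = 0.155 mA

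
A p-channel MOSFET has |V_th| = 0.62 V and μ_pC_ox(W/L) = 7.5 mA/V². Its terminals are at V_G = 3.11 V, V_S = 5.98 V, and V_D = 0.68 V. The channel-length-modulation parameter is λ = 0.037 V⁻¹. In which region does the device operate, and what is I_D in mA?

Saturation; I_D = 22.7 mA

V_SG = V_S − V_G = 5.98 − 3.11 = 2.87 V; V_SD = V_S − V_D = 5.98 − 0.68 = 5.3 V.
V_ov = V_SG − |V_th| = 2.87 − 0.62 = 2.25 V.
Since V_SD = 5.3 V ≥ V_ov = 2.25 V, the device is in saturation.
I_D = ½ k_p V_ov² (1 + λ V_SD) = 0.5 × 7.5 × 2.25² × (1 + 0.037 × 5.3) = 22.7 mA.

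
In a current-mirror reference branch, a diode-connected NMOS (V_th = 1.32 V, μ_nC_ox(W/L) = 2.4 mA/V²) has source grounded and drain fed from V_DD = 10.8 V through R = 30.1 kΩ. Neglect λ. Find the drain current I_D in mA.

With gate tied to drain, V_GS = V_DS ≥ V_GS − V_th, so the device is in saturation.
KCL at the drain: ½ k_n (V_GS − V_th)² = (V_DD − V_GS)/R.
Let x = V_GS − 1.32. Then 36.1 x² + x − 9.48 = 0, giving x = 0.499 V (positive root), so V_GS = 1.82 V.
I_D = (V_DD − V_GS)/R = (10.8 − 1.82) / 30.1 = 0.298 mA.

I_D = 0.298 mA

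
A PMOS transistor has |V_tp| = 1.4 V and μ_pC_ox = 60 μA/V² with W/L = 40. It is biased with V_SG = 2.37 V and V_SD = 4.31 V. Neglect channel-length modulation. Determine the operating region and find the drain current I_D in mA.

Saturation; I_D = 1.13 mA

k_p = μ_pC_ox · (W/L) = 2.4 mA/V².
V_ov = V_SG − |V_tp| = 2.37 − 1.4 = 0.97 V.
Since V_SD = 4.31 V ≥ V_ov = 0.97 V, the device is in saturation.
I_D = ½ k_p V_ov² = 0.5 × 2.4 × 0.97² = 1.13 mA.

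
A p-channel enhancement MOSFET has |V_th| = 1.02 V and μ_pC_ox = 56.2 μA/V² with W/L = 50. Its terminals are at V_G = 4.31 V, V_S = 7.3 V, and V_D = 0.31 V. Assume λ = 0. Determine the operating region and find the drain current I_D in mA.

V_SG = V_S − V_G = 7.3 − 4.31 = 2.99 V; V_SD = V_S − V_D = 7.3 − 0.31 = 6.99 V.
k_p = μ_pC_ox · (W/L) = 2.81 mA/V².
V_ov = V_SG − |V_th| = 2.99 − 1.02 = 1.97 V.
Since V_SD = 6.99 V ≥ V_ov = 1.97 V, the device is in saturation.
I_D = ½ k_p V_ov² = 0.5 × 2.81 × 1.97² = 5.45 mA.

Saturation; I_D = 5.45 mA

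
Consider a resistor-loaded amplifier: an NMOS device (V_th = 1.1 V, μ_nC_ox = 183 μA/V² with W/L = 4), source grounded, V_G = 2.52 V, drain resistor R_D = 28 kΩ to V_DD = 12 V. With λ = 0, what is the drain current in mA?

V_GS = V_G = 2.52 V, so V_ov = 2.52 − 1.1 = 1.42 V.
k_n = μ_nC_ox · (W/L) = 0.732 mA/V².
Assume saturation: I_D = ½ k_n V_ov² = 0.5 × 0.732 × 1.42² = 0.738 mA, giving V_DS = V_DD − I_D R_D = 12 − 0.738 × 28 = -8.66 V.
But -8.66 V < V_ov = 1.42 V, so the device is actually in triode.
In triode I_D = k_n[V_ov V_DS − ½ V_DS²] and I_D = (V_DD − V_DS)/R_D. Equating: 10.2 V_DS² − 30.1 V_DS + 12 = 0, giving V_DS = 0.476 V (the root below V_ov).
I_D = (12 − 0.476) / 28 = 0.412 mA.

I_D = 0.412 mA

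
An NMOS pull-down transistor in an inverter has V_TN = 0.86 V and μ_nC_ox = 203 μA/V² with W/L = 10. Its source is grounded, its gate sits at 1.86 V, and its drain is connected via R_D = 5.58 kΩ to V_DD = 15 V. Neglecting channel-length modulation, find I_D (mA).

V_GS = V_G = 1.86 V, so V_ov = 1.86 − 0.86 = 1 V.
k_n = μ_nC_ox · (W/L) = 2.03 mA/V².
Assume saturation: I_D = ½ k_n V_ov² = 0.5 × 2.03 × 1² = 1.01 mA, giving V_DS = V_DD − I_D R_D = 15 − 1.01 × 5.58 = 9.34 V.
V_DS = 9.34 V ≥ V_ov = 1 V, confirming saturation.

I_D = 1.01 mA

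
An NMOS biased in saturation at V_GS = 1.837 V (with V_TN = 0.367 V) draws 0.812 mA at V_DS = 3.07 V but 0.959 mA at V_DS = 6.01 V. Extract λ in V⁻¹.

With V_GS fixed, I_D ∝ (1 + λ V_DS) in saturation, so I_D2/I_D1 = (1 + λ V_DS2)/(1 + λ V_DS1).
0.959/0.812 = 1.181 = (1 + 6.01 λ)/(1 + 3.07 λ).
Solving: λ (I_D1 V_DS2 − I_D2 V_DS1) = I_D2 − I_D1, so λ = (0.959 − 0.812) / (0.812 × 6.01 − 0.959 × 3.07) = 0.147 / 1.94 = 0.0759 V⁻¹.

λ = 0.0759 V⁻¹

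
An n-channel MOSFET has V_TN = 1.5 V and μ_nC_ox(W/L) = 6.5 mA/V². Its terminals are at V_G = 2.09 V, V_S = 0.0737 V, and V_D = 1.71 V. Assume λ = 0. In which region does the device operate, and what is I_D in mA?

Saturation; I_D = 0.866 mA

V_GS = V_G − V_S = 2.09 − 0.0737 = 2.02 V; V_DS = V_D − V_S = 1.71 − 0.0737 = 1.64 V.
V_ov = V_GS − V_TN = 2.02 − 1.5 = 0.516 V.
Since V_DS = 1.64 V ≥ V_ov = 0.516 V, the device is in saturation.
I_D = ½ k_n V_ov² = 0.5 × 6.5 × 0.516² = 0.866 mA.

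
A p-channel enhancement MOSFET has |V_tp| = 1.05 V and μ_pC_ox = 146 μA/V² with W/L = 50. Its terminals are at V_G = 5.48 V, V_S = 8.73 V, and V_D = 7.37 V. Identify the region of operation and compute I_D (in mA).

Triode; I_D = 15.1 mA

V_SG = V_S − V_G = 8.73 − 5.48 = 3.25 V; V_SD = V_S − V_D = 8.73 − 7.37 = 1.36 V.
k_p = μ_pC_ox · (W/L) = 7.3 mA/V².
V_ov = V_SG − |V_tp| = 3.25 − 1.05 = 2.2 V.
Since V_SD = 1.36 V < V_ov = 2.2 V, the device is in the triode region.
I_D = k_p [V_ov · V_SD − ½ V_SD²] = 7.3 × [2.2 × 1.36 − 0.5 × 1.36²] = 15.1 mA.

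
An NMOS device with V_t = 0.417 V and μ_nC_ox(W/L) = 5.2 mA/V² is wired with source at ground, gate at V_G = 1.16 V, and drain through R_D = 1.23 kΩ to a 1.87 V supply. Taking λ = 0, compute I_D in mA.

V_GS = V_G = 1.16 V, so V_ov = 1.16 − 0.417 = 0.743 V.
Assume saturation: I_D = ½ k_n V_ov² = 0.5 × 5.2 × 0.743² = 1.44 mA, giving V_DS = V_DD − I_D R_D = 1.87 − 1.44 × 1.23 = 0.105 V.
But 0.105 V < V_ov = 0.743 V, so the device is actually in triode.
In triode I_D = k_n[V_ov V_DS − ½ V_DS²] and I_D = (V_DD − V_DS)/R_D. Equating: 3.2 V_DS² − 5.752 V_DS + 1.87 = 0, giving V_DS = 0.426 V (the root below V_ov).
I_D = (1.87 − 0.426) / 1.23 = 1.17 mA.

I_D = 1.17 mA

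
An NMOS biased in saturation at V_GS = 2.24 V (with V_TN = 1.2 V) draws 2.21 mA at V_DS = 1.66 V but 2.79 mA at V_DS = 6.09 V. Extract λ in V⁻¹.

With V_GS fixed, I_D ∝ (1 + λ V_DS) in saturation, so I_D2/I_D1 = (1 + λ V_DS2)/(1 + λ V_DS1).
2.79/2.21 = 1.262 = (1 + 6.09 λ)/(1 + 1.66 λ).
Solving: λ (I_D1 V_DS2 − I_D2 V_DS1) = I_D2 − I_D1, so λ = (2.79 − 2.21) / (2.21 × 6.09 − 2.79 × 1.66) = 0.58 / 8.83 = 0.0657 V⁻¹.

λ = 0.0657 V⁻¹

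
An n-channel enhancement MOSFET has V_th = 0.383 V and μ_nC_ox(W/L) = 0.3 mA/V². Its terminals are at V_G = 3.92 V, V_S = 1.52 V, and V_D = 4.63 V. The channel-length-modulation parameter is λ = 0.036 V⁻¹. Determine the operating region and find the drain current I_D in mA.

Saturation; I_D = 0.679 mA

V_GS = V_G − V_S = 3.92 − 1.52 = 2.4 V; V_DS = V_D − V_S = 4.63 − 1.52 = 3.11 V.
V_ov = V_GS − V_th = 2.4 − 0.383 = 2.02 V.
Since V_DS = 3.11 V ≥ V_ov = 2.02 V, the device is in saturation.
I_D = ½ k_n V_ov² (1 + λ V_DS) = 0.5 × 0.3 × 2.02² × (1 + 0.036 × 3.11) = 0.679 mA.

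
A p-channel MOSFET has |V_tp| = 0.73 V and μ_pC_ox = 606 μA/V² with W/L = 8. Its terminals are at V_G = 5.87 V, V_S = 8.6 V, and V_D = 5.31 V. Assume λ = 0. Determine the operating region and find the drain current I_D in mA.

Saturation; I_D = 9.70 mA

V_SG = V_S − V_G = 8.6 − 5.87 = 2.73 V; V_SD = V_S − V_D = 8.6 − 5.31 = 3.29 V.
k_p = μ_pC_ox · (W/L) = 4.848 mA/V².
V_ov = V_SG − |V_tp| = 2.73 − 0.73 = 2 V.
Since V_SD = 3.29 V ≥ V_ov = 2 V, the device is in saturation.
I_D = ½ k_p V_ov² = 0.5 × 4.848 × 2² = 9.7 mA.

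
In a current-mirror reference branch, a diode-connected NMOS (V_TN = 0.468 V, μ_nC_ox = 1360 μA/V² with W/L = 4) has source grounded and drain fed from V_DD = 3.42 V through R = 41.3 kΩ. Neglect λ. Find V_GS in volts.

With gate tied to drain, V_GS = V_DS ≥ V_GS − V_TN, so the device is in saturation.
k_n = μ_nC_ox · (W/L) = 5.44 mA/V².
KCL at the drain: ½ k_n (V_GS − V_TN)² = (V_DD − V_GS)/R.
Let x = V_GS − 0.468. Then 112 x² + x − 2.952 = 0, giving x = 0.158 V (positive root), so V_GS = 0.626 V.
I_D = (V_DD − V_GS)/R = (3.42 − 0.626) / 41.3 = 0.0677 mA.

V_GS = 0.626 V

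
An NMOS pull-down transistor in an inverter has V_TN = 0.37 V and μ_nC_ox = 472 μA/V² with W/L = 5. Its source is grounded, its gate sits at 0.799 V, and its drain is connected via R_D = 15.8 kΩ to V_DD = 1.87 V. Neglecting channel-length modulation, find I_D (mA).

V_GS = V_G = 0.799 V, so V_ov = 0.799 − 0.37 = 0.429 V.
k_n = μ_nC_ox · (W/L) = 2.36 mA/V².
Assume saturation: I_D = ½ k_n V_ov² = 0.5 × 2.36 × 0.429² = 0.217 mA, giving V_DS = V_DD − I_D R_D = 1.87 − 0.217 × 15.8 = -1.56 V.
But -1.56 V < V_ov = 0.429 V, so the device is actually in triode.
In triode I_D = k_n[V_ov V_DS − ½ V_DS²] and I_D = (V_DD − V_DS)/R_D. Equating: 18.6 V_DS² − 17 V_DS + 1.87 = 0, giving V_DS = 0.128 V (the root below V_ov).
I_D = (1.87 − 0.128) / 15.8 = 0.11 mA.

I_D = 0.110 mA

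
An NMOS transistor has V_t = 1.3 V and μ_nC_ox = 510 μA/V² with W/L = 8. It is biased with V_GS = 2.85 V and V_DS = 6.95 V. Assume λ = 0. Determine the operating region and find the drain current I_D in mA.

Saturation; I_D = 4.90 mA

k_n = μ_nC_ox · (W/L) = 4.08 mA/V².
V_ov = V_GS − V_t = 2.85 − 1.3 = 1.55 V.
Since V_DS = 6.95 V ≥ V_ov = 1.55 V, the device is in saturation.
I_D = ½ k_n V_ov² = 0.5 × 4.08 × 1.55² = 4.9 mA.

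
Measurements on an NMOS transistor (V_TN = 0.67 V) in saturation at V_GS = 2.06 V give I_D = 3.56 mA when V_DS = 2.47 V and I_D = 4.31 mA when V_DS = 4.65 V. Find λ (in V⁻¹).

λ = 0.127 V⁻¹

With V_GS fixed, I_D ∝ (1 + λ V_DS) in saturation, so I_D2/I_D1 = (1 + λ V_DS2)/(1 + λ V_DS1).
4.31/3.56 = 1.211 = (1 + 4.65 λ)/(1 + 2.47 λ).
Solving: λ (I_D1 V_DS2 − I_D2 V_DS1) = I_D2 − I_D1, so λ = (4.31 − 3.56) / (3.56 × 4.65 − 4.31 × 2.47) = 0.75 / 5.91 = 0.127 V⁻¹.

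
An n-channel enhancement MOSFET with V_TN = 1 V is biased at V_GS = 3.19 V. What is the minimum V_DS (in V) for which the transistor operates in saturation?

The boundary between triode and saturation is V_DS = V_GS − V_TN = V_ov.
V_ov = 3.19 − 1 = 2.19 V.

V_DS,sat = 2.19 V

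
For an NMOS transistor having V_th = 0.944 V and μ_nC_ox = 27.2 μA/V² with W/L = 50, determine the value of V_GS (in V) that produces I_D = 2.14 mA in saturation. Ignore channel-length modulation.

V_GS = 2.72 V

k_n = μ_nC_ox · (W/L) = 1.36 mA/V².
In saturation I_D = ½ k_n (V_GS − V_th)², so V_GS − V_th = √(2 I_D / k_n) = √(2 × 2.14 / 1.36) = 1.77 V.
V_GS = 0.944 + 1.77 = 2.72 V.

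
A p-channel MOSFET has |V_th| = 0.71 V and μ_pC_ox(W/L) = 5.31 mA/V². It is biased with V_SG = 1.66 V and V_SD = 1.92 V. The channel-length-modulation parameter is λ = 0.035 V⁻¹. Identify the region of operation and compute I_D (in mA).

V_ov = V_SG − |V_th| = 1.66 − 0.71 = 0.95 V.
Since V_SD = 1.92 V ≥ V_ov = 0.95 V, the device is in saturation.
I_D = ½ k_p V_ov² (1 + λ V_SD) = 0.5 × 5.31 × 0.95² × (1 + 0.035 × 1.92) = 2.56 mA.

Saturation; I_D = 2.56 mA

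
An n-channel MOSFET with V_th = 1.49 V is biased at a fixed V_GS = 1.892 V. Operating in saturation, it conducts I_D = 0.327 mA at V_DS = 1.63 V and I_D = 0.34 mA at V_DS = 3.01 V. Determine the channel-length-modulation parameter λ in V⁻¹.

λ = 0.0302 V⁻¹

With V_GS fixed, I_D ∝ (1 + λ V_DS) in saturation, so I_D2/I_D1 = (1 + λ V_DS2)/(1 + λ V_DS1).
0.34/0.327 = 1.04 = (1 + 3.01 λ)/(1 + 1.63 λ).
Solving: λ (I_D1 V_DS2 − I_D2 V_DS1) = I_D2 − I_D1, so λ = (0.34 − 0.327) / (0.327 × 3.01 − 0.34 × 1.63) = 0.013 / 0.43 = 0.0302 V⁻¹.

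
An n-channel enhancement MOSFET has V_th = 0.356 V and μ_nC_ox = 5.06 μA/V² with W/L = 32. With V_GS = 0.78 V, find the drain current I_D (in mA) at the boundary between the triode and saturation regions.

At the boundary V_DS = V_ov = V_GS − V_th = 0.78 − 0.356 = 0.424 V.
k_n = μ_nC_ox · (W/L) = 0.1619 mA/V².
I_D = ½ k_n V_ov² = 0.5 × 0.1619 × 0.424² = 0.0146 mA.

I_D = 0.0146 mA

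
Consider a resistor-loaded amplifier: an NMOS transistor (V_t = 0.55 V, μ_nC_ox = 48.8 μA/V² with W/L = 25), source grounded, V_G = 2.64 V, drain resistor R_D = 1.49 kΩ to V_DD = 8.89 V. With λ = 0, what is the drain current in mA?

V_GS = V_G = 2.64 V, so V_ov = 2.64 − 0.55 = 2.09 V.
k_n = μ_nC_ox · (W/L) = 1.22 mA/V².
Assume saturation: I_D = ½ k_n V_ov² = 0.5 × 1.22 × 2.09² = 2.66 mA, giving V_DS = V_DD − I_D R_D = 8.89 − 2.66 × 1.49 = 4.92 V.
V_DS = 4.92 V ≥ V_ov = 2.09 V, confirming saturation.

I_D = 2.66 mA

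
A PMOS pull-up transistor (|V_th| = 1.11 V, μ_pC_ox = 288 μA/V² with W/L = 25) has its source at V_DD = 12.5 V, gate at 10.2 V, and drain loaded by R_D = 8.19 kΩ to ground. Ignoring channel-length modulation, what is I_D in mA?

V_SG = V_DD − V_G = 12.5 − 10.2 = 2.3 V, so V_ov = 2.3 − 1.11 = 1.19 V.
k_p = μ_pC_ox · (W/L) = 7.2 mA/V².
Assume saturation: I_D = ½ k_p V_ov² = 0.5 × 7.2 × 1.19² = 5.1 mA, giving V_SD = V_DD − I_D R_D = 12.5 − 5.1 × 8.19 = -29.3 V.
But -29.3 V < V_ov = 1.19 V, so the device is actually in triode.
In triode I_D = k_p[V_ov V_SD − ½ V_SD²] and I_D = (V_DD − V_SD)/R_D. Equating: 29.5 V_SD² − 71.17 V_SD + 12.5 = 0, giving V_SD = 0.191 V (the root below V_ov).
I_D = (12.5 − 0.191) / 8.19 = 1.5 mA.

I_D = 1.50 mA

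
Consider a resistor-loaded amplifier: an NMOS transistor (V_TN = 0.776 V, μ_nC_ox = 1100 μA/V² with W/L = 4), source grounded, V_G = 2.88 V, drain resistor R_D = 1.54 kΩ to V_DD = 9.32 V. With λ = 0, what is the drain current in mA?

I_D = 5.58 mA

V_GS = V_G = 2.88 V, so V_ov = 2.88 − 0.776 = 2.1 V.
k_n = μ_nC_ox · (W/L) = 4.4 mA/V².
Assume saturation: I_D = ½ k_n V_ov² = 0.5 × 4.4 × 2.1² = 9.74 mA, giving V_DS = V_DD − I_D R_D = 9.32 − 9.74 × 1.54 = -5.68 V.
But -5.68 V < V_ov = 2.1 V, so the device is actually in triode.
In triode I_D = k_n[V_ov V_DS − ½ V_DS²] and I_D = (V_DD − V_DS)/R_D. Equating: 3.39 V_DS² − 15.26 V_DS + 9.32 = 0, giving V_DS = 0.729 V (the root below V_ov).
I_D = (9.32 − 0.729) / 1.54 = 5.58 mA.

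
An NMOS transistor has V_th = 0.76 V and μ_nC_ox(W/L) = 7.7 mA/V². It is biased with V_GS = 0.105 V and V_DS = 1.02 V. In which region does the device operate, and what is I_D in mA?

Cutoff; I_D = 0 mA

V_GS = 0.105 V < V_th = 0.76 V, so the transistor is in cutoff.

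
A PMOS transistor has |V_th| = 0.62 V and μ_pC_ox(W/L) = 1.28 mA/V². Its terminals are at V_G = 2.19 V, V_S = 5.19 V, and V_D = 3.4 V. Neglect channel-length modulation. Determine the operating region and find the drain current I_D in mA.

Triode; I_D = 3.40 mA

V_SG = V_S − V_G = 5.19 − 2.19 = 3 V; V_SD = V_S − V_D = 5.19 − 3.4 = 1.79 V.
V_ov = V_SG − |V_th| = 3 − 0.62 = 2.38 V.
Since V_SD = 1.79 V < V_ov = 2.38 V, the device is in the triode region.
I_D = k_p [V_ov · V_SD − ½ V_SD²] = 1.28 × [2.38 × 1.79 − 0.5 × 1.79²] = 3.4 mA.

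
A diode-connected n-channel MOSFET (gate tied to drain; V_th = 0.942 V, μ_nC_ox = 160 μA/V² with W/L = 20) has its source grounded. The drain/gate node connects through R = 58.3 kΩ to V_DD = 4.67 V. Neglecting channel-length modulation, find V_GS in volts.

V_GS = 1.14 V

With gate tied to drain, V_GS = V_DS ≥ V_GS − V_th, so the device is in saturation.
k_n = μ_nC_ox · (W/L) = 3.2 mA/V².
KCL at the drain: ½ k_n (V_GS − V_th)² = (V_DD − V_GS)/R.
Let x = V_GS − 0.942. Then 93.3 x² + x − 3.728 = 0, giving x = 0.195 V (positive root), so V_GS = 1.14 V.
I_D = (V_DD − V_GS)/R = (4.67 − 1.14) / 58.3 = 0.0606 mA.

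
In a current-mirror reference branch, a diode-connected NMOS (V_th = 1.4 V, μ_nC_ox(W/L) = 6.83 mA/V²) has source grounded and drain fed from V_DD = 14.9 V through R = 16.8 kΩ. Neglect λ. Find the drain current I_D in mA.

I_D = 0.775 mA

With gate tied to drain, V_GS = V_DS ≥ V_GS − V_th, so the device is in saturation.
KCL at the drain: ½ k_n (V_GS − V_th)² = (V_DD − V_GS)/R.
Let x = V_GS − 1.4. Then 57.4 x² + x − 13.5 = 0, giving x = 0.476 V (positive root), so V_GS = 1.88 V.
I_D = (V_DD − V_GS)/R = (14.9 − 1.88) / 16.8 = 0.775 mA.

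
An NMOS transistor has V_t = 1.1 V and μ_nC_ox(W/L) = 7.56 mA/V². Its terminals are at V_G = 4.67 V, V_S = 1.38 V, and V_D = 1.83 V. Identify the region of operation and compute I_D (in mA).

Triode; I_D = 6.68 mA

V_GS = V_G − V_S = 4.67 − 1.38 = 3.29 V; V_DS = V_D − V_S = 1.83 − 1.38 = 0.45 V.
V_ov = V_GS − V_t = 3.29 − 1.1 = 2.19 V.
Since V_DS = 0.45 V < V_ov = 2.19 V, the device is in the triode region.
I_D = k_n [V_ov · V_DS − ½ V_DS²] = 7.56 × [2.19 × 0.45 − 0.5 × 0.45²] = 6.68 mA.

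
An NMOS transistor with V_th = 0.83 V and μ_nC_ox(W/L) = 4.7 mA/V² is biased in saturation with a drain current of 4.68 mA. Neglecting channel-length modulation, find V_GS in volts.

V_GS = 2.24 V

In saturation I_D = ½ k_n (V_GS − V_th)², so V_GS − V_th = √(2 I_D / k_n) = √(2 × 4.68 / 4.7) = 1.41 V.
V_GS = 0.83 + 1.41 = 2.24 V.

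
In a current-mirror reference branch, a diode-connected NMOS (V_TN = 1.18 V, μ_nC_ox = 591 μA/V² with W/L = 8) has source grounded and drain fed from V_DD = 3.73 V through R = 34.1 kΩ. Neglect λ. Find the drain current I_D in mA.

With gate tied to drain, V_GS = V_DS ≥ V_GS − V_TN, so the device is in saturation.
k_n = μ_nC_ox · (W/L) = 4.728 mA/V².
KCL at the drain: ½ k_n (V_GS − V_TN)² = (V_DD − V_GS)/R.
Let x = V_GS − 1.18. Then 80.6 x² + x − 2.55 = 0, giving x = 0.172 V (positive root), so V_GS = 1.35 V.
I_D = (V_DD − V_GS)/R = (3.73 − 1.35) / 34.1 = 0.0697 mA.

I_D = 0.0697 mA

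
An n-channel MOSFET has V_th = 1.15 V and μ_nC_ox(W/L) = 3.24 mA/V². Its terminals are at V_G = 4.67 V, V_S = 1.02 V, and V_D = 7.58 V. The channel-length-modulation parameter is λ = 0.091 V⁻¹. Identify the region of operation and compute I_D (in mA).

V_GS = V_G − V_S = 4.67 − 1.02 = 3.65 V; V_DS = V_D − V_S = 7.58 − 1.02 = 6.56 V.
V_ov = V_GS − V_th = 3.65 − 1.15 = 2.5 V.
Since V_DS = 6.56 V ≥ V_ov = 2.5 V, the device is in saturation.
I_D = ½ k_n V_ov² (1 + λ V_DS) = 0.5 × 3.24 × 2.5² × (1 + 0.091 × 6.56) = 16.2 mA.

Saturation; I_D = 16.2 mA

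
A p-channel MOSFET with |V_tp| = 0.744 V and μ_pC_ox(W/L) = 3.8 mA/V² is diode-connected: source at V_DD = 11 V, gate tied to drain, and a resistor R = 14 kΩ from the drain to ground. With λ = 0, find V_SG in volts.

V_SG = 1.35 V

With gate tied to drain, V_SG = V_SD ≥ V_SG − |V_tp|, so the device is in saturation.
KCL at the drain: ½ k_p (V_SG − |V_tp|)² = (V_DD − V_SG)/R.
Let x = V_SG − 0.744. Then 26.6 x² + x − 10.26 = 0, giving x = 0.602 V (positive root), so V_SG = 1.35 V.
I_D = (V_DD − V_SG)/R = (11 − 1.35) / 14 = 0.69 mA.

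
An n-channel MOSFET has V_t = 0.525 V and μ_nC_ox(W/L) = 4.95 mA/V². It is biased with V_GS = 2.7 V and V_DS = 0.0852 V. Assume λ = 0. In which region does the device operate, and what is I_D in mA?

Triode; I_D = 0.899 mA

V_ov = V_GS − V_t = 2.7 − 0.525 = 2.18 V.
Since V_DS = 0.0852 V < V_ov = 2.18 V, the device is in the triode region.
I_D = k_n [V_ov · V_DS − ½ V_DS²] = 4.95 × [2.18 × 0.0852 − 0.5 × 0.0852²] = 0.899 mA.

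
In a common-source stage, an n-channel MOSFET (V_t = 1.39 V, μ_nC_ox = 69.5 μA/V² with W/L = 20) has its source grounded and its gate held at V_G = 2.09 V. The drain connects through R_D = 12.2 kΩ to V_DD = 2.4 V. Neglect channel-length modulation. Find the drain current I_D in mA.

V_GS = V_G = 2.09 V, so V_ov = 2.09 − 1.39 = 0.7 V.
k_n = μ_nC_ox · (W/L) = 1.39 mA/V².
Assume saturation: I_D = ½ k_n V_ov² = 0.5 × 1.39 × 0.7² = 0.341 mA, giving V_DS = V_DD − I_D R_D = 2.4 − 0.341 × 12.2 = -1.75 V.
But -1.75 V < V_ov = 0.7 V, so the device is actually in triode.
In triode I_D = k_n[V_ov V_DS − ½ V_DS²] and I_D = (V_DD − V_DS)/R_D. Equating: 8.48 V_DS² − 12.87 V_DS + 2.4 = 0, giving V_DS = 0.218 V (the root below V_ov).
I_D = (2.4 − 0.218) / 12.2 = 0.179 mA.

I_D = 0.179 mA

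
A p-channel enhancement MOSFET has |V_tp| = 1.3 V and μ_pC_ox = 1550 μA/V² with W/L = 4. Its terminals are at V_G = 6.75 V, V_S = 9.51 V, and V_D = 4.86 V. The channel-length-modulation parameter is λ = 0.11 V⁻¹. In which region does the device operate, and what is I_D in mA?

Saturation; I_D = 9.99 mA

V_SG = V_S − V_G = 9.51 − 6.75 = 2.76 V; V_SD = V_S − V_D = 9.51 − 4.86 = 4.65 V.
k_p = μ_pC_ox · (W/L) = 6.2 mA/V².
V_ov = V_SG − |V_tp| = 2.76 − 1.3 = 1.46 V.
Since V_SD = 4.65 V ≥ V_ov = 1.46 V, the device is in saturation.
I_D = ½ k_p V_ov² (1 + λ V_SD) = 0.5 × 6.2 × 1.46² × (1 + 0.11 × 4.65) = 9.99 mA.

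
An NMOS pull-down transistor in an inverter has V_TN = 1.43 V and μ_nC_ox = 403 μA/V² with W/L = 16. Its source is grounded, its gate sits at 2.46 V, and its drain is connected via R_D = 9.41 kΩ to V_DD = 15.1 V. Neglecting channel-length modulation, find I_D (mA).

I_D = 1.58 mA

V_GS = V_G = 2.46 V, so V_ov = 2.46 − 1.43 = 1.03 V.
k_n = μ_nC_ox · (W/L) = 6.448 mA/V².
Assume saturation: I_D = ½ k_n V_ov² = 0.5 × 6.448 × 1.03² = 3.42 mA, giving V_DS = V_DD − I_D R_D = 15.1 − 3.42 × 9.41 = -17.1 V.
But -17.1 V < V_ov = 1.03 V, so the device is actually in triode.
In triode I_D = k_n[V_ov V_DS − ½ V_DS²] and I_D = (V_DD − V_DS)/R_D. Equating: 30.3 V_DS² − 63.5 V_DS + 15.1 = 0, giving V_DS = 0.274 V (the root below V_ov).
I_D = (15.1 − 0.274) / 9.41 = 1.58 mA.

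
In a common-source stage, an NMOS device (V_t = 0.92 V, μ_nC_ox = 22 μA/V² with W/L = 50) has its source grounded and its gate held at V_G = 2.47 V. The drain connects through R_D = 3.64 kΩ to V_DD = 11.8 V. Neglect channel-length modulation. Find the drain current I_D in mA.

I_D = 1.32 mA

V_GS = V_G = 2.47 V, so V_ov = 2.47 − 0.92 = 1.55 V.
k_n = μ_nC_ox · (W/L) = 1.1 mA/V².
Assume saturation: I_D = ½ k_n V_ov² = 0.5 × 1.1 × 1.55² = 1.32 mA, giving V_DS = V_DD − I_D R_D = 11.8 − 1.32 × 3.64 = 6.99 V.
V_DS = 6.99 V ≥ V_ov = 1.55 V, confirming saturation.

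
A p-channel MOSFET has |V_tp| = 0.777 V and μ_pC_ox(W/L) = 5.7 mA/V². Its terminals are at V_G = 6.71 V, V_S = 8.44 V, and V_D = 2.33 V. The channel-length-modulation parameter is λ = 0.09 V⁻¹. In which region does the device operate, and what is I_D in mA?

Saturation; I_D = 4.01 mA

V_SG = V_S − V_G = 8.44 − 6.71 = 1.73 V; V_SD = V_S − V_D = 8.44 − 2.33 = 6.11 V.
V_ov = V_SG − |V_tp| = 1.73 − 0.777 = 0.953 V.
Since V_SD = 6.11 V ≥ V_ov = 0.953 V, the device is in saturation.
I_D = ½ k_p V_ov² (1 + λ V_SD) = 0.5 × 5.7 × 0.953² × (1 + 0.09 × 6.11) = 4.01 mA.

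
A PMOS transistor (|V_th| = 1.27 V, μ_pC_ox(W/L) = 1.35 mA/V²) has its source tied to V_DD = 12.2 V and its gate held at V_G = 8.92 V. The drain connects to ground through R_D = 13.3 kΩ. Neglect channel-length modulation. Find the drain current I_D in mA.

I_D = 0.890 mA

V_SG = V_DD − V_G = 12.2 − 8.92 = 3.28 V, so V_ov = 3.28 − 1.27 = 2.01 V.
Assume saturation: I_D = ½ k_p V_ov² = 0.5 × 1.35 × 2.01² = 2.73 mA, giving V_SD = V_DD − I_D R_D = 12.2 − 2.73 × 13.3 = -24.1 V.
But -24.1 V < V_ov = 2.01 V, so the device is actually in triode.
In triode I_D = k_p[V_ov V_SD − ½ V_SD²] and I_D = (V_DD − V_SD)/R_D. Equating: 8.98 V_SD² − 37.09 V_SD + 12.2 = 0, giving V_SD = 0.36 V (the root below V_ov).
I_D = (12.2 − 0.36) / 13.3 = 0.89 mA.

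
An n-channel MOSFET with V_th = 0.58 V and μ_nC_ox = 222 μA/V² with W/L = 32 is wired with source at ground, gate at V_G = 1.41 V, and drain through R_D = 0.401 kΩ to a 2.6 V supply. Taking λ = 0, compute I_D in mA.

V_GS = V_G = 1.41 V, so V_ov = 1.41 − 0.58 = 0.83 V.
k_n = μ_nC_ox · (W/L) = 7.104 mA/V².
Assume saturation: I_D = ½ k_n V_ov² = 0.5 × 7.104 × 0.83² = 2.45 mA, giving V_DS = V_DD − I_D R_D = 2.6 − 2.45 × 0.401 = 1.62 V.
V_DS = 1.62 V ≥ V_ov = 0.83 V, confirming saturation.

I_D = 2.45 mA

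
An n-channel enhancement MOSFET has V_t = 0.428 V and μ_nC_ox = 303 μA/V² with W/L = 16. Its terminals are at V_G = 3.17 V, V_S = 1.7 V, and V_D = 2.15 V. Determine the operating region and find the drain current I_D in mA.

Triode; I_D = 1.78 mA

V_GS = V_G − V_S = 3.17 − 1.7 = 1.47 V; V_DS = V_D − V_S = 2.15 − 1.7 = 0.45 V.
k_n = μ_nC_ox · (W/L) = 4.848 mA/V².
V_ov = V_GS − V_t = 1.47 − 0.428 = 1.04 V.
Since V_DS = 0.45 V < V_ov = 1.04 V, the device is in the triode region.
I_D = k_n [V_ov · V_DS − ½ V_DS²] = 4.848 × [1.04 × 0.45 − 0.5 × 0.45²] = 1.78 mA.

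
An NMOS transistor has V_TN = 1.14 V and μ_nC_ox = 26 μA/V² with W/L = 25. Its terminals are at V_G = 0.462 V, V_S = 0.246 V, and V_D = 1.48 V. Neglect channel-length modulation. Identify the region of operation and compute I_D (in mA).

Cutoff; I_D = 0 mA

V_GS = V_G − V_S = 0.462 − 0.246 = 0.216 V; V_DS = V_D − V_S = 1.48 − 0.246 = 1.23 V.
V_GS = 0.216 V < V_TN = 1.14 V, so the transistor is in cutoff.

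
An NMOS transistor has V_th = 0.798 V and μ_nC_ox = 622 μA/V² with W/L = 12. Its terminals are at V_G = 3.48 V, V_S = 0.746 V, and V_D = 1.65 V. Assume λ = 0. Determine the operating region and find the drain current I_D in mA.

Triode; I_D = 10.0 mA

V_GS = V_G − V_S = 3.48 − 0.746 = 2.73 V; V_DS = V_D − V_S = 1.65 − 0.746 = 0.904 V.
k_n = μ_nC_ox · (W/L) = 7.464 mA/V².
V_ov = V_GS − V_th = 2.73 − 0.798 = 1.94 V.
Since V_DS = 0.904 V < V_ov = 1.94 V, the device is in the triode region.
I_D = k_n [V_ov · V_DS − ½ V_DS²] = 7.464 × [1.94 × 0.904 − 0.5 × 0.904²] = 10 mA.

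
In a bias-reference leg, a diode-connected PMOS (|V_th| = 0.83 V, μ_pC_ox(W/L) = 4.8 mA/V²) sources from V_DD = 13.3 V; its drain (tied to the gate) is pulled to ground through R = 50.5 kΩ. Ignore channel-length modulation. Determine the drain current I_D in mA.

I_D = 0.241 mA

With gate tied to drain, V_SG = V_SD ≥ V_SG − |V_th|, so the device is in saturation.
KCL at the drain: ½ k_p (V_SG − |V_th|)² = (V_DD − V_SG)/R.
Let x = V_SG − 0.83. Then 121 x² + x − 12.47 = 0, giving x = 0.317 V (positive root), so V_SG = 1.15 V.
I_D = (V_DD − V_SG)/R = (13.3 − 1.15) / 50.5 = 0.241 mA.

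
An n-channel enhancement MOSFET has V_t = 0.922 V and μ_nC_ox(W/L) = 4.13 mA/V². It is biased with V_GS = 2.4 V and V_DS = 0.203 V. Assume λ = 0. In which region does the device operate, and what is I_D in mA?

Triode; I_D = 1.15 mA

V_ov = V_GS − V_t = 2.4 − 0.922 = 1.48 V.
Since V_DS = 0.203 V < V_ov = 1.48 V, the device is in the triode region.
I_D = k_n [V_ov · V_DS − ½ V_DS²] = 4.13 × [1.48 × 0.203 − 0.5 × 0.203²] = 1.15 mA.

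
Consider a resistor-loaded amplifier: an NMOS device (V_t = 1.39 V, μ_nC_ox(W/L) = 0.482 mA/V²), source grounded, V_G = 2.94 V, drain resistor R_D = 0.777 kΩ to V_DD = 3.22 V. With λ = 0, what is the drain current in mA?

I_D = 0.579 mA

V_GS = V_G = 2.94 V, so V_ov = 2.94 − 1.39 = 1.55 V.
Assume saturation: I_D = ½ k_n V_ov² = 0.5 × 0.482 × 1.55² = 0.579 mA, giving V_DS = V_DD − I_D R_D = 3.22 − 0.579 × 0.777 = 2.77 V.
V_DS = 2.77 V ≥ V_ov = 1.55 V, confirming saturation.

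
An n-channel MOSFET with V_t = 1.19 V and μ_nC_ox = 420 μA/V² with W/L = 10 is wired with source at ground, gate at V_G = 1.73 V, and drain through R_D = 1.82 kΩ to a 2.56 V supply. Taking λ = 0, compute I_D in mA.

V_GS = V_G = 1.73 V, so V_ov = 1.73 − 1.19 = 0.54 V.
k_n = μ_nC_ox · (W/L) = 4.2 mA/V².
Assume saturation: I_D = ½ k_n V_ov² = 0.5 × 4.2 × 0.54² = 0.612 mA, giving V_DS = V_DD − I_D R_D = 2.56 − 0.612 × 1.82 = 1.45 V.
V_DS = 1.45 V ≥ V_ov = 0.54 V, confirming saturation.

I_D = 0.612 mA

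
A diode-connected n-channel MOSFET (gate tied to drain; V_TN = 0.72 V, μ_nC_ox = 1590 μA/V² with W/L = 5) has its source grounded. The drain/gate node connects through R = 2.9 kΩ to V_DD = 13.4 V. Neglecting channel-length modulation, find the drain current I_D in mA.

I_D = 4.03 mA

With gate tied to drain, V_GS = V_DS ≥ V_GS − V_TN, so the device is in saturation.
k_n = μ_nC_ox · (W/L) = 7.95 mA/V².
KCL at the drain: ½ k_n (V_GS − V_TN)² = (V_DD − V_GS)/R.
Let x = V_GS − 0.72. Then 11.5 x² + x − 12.68 = 0, giving x = 1.01 V (positive root), so V_GS = 1.73 V.
I_D = (V_DD − V_GS)/R = (13.4 − 1.73) / 2.9 = 4.03 mA.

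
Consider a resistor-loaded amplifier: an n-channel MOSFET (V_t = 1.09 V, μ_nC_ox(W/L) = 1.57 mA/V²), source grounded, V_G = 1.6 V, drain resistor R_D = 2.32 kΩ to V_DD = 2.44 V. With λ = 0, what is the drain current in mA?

I_D = 0.204 mA

V_GS = V_G = 1.6 V, so V_ov = 1.6 − 1.09 = 0.51 V.
Assume saturation: I_D = ½ k_n V_ov² = 0.5 × 1.57 × 0.51² = 0.204 mA, giving V_DS = V_DD − I_D R_D = 2.44 − 0.204 × 2.32 = 1.97 V.
V_DS = 1.97 V ≥ V_ov = 0.51 V, confirming saturation.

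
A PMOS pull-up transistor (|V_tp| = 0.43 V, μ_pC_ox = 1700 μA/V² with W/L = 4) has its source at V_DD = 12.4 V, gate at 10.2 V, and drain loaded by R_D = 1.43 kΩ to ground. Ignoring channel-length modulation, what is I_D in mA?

V_SG = V_DD − V_G = 12.4 − 10.2 = 2.2 V, so V_ov = 2.2 − 0.43 = 1.77 V.
k_p = μ_pC_ox · (W/L) = 6.8 mA/V².
Assume saturation: I_D = ½ k_p V_ov² = 0.5 × 6.8 × 1.77² = 10.7 mA, giving V_SD = V_DD − I_D R_D = 12.4 − 10.7 × 1.43 = -2.83 V.
But -2.83 V < V_ov = 1.77 V, so the device is actually in triode.
In triode I_D = k_p[V_ov V_SD − ½ V_SD²] and I_D = (V_DD − V_SD)/R_D. Equating: 4.86 V_SD² − 18.21 V_SD + 12.4 = 0, giving V_SD = 0.895 V (the root below V_ov).
I_D = (12.4 − 0.895) / 1.43 = 8.05 mA.

I_D = 8.05 mA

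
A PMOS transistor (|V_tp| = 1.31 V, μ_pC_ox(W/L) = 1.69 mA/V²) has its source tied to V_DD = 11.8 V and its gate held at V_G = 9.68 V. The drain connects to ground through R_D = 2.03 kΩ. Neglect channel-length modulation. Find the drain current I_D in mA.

V_SG = V_DD − V_G = 11.8 − 9.68 = 2.12 V, so V_ov = 2.12 − 1.31 = 0.81 V.
Assume saturation: I_D = ½ k_p V_ov² = 0.5 × 1.69 × 0.81² = 0.554 mA, giving V_SD = V_DD − I_D R_D = 11.8 − 0.554 × 2.03 = 10.7 V.
V_SD = 10.7 V ≥ V_ov = 0.81 V, confirming saturation.

I_D = 0.554 mA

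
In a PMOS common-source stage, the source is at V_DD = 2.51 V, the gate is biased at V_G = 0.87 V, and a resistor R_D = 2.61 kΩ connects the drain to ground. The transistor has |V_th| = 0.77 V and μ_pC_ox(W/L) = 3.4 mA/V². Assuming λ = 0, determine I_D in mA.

I_D = 0.827 mA

V_SG = V_DD − V_G = 2.51 − 0.87 = 1.64 V, so V_ov = 1.64 − 0.77 = 0.87 V.
Assume saturation: I_D = ½ k_p V_ov² = 0.5 × 3.4 × 0.87² = 1.29 mA, giving V_SD = V_DD − I_D R_D = 2.51 − 1.29 × 2.61 = -0.848 V.
But -0.848 V < V_ov = 0.87 V, so the device is actually in triode.
In triode I_D = k_p[V_ov V_SD − ½ V_SD²] and I_D = (V_DD − V_SD)/R_D. Equating: 4.44 V_SD² − 8.72 V_SD + 2.51 = 0, giving V_SD = 0.35 V (the root below V_ov).
I_D = (2.51 − 0.35) / 2.61 = 0.827 mA.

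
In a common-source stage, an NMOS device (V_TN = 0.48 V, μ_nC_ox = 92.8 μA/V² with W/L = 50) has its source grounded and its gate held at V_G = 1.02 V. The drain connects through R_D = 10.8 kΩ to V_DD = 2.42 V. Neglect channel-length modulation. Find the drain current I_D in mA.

V_GS = V_G = 1.02 V, so V_ov = 1.02 − 0.48 = 0.54 V.
k_n = μ_nC_ox · (W/L) = 4.64 mA/V².
Assume saturation: I_D = ½ k_n V_ov² = 0.5 × 4.64 × 0.54² = 0.677 mA, giving V_DS = V_DD − I_D R_D = 2.42 − 0.677 × 10.8 = -4.89 V.
But -4.89 V < V_ov = 0.54 V, so the device is actually in triode.
In triode I_D = k_n[V_ov V_DS − ½ V_DS²] and I_D = (V_DD − V_DS)/R_D. Equating: 25.1 V_DS² − 28.06 V_DS + 2.42 = 0, giving V_DS = 0.0942 V (the root below V_ov).
I_D = (2.42 − 0.0942) / 10.8 = 0.215 mA.

I_D = 0.215 mA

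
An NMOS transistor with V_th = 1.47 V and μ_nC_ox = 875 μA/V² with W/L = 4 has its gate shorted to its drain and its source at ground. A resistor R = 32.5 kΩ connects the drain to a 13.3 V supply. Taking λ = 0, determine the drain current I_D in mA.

I_D = 0.350 mA

With gate tied to drain, V_GS = V_DS ≥ V_GS − V_th, so the device is in saturation.
k_n = μ_nC_ox · (W/L) = 3.5 mA/V².
KCL at the drain: ½ k_n (V_GS − V_th)² = (V_DD − V_GS)/R.
Let x = V_GS − 1.47. Then 56.9 x² + x − 11.83 = 0, giving x = 0.447 V (positive root), so V_GS = 1.92 V.
I_D = (V_DD − V_GS)/R = (13.3 − 1.92) / 32.5 = 0.35 mA.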